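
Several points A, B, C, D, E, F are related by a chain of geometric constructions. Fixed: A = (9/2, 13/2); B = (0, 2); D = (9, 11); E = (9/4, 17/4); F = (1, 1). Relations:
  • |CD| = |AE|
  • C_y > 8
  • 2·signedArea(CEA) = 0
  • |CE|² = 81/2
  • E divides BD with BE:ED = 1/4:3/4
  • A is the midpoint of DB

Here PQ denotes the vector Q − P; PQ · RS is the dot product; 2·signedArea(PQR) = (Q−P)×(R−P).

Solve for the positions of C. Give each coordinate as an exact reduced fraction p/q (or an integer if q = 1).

C = (27/4, 35/4)

1. C_x = 27/4  [line -9/4·x + 9/4·y + -9/2 = 0 ∩ |CE|² = 81/2]
2. C_y = 35/4  [line -9/4·x + 9/4·y + -9/2 = 0 ∩ |CE|² = 81/2]
   → C = (27/4, 35/4)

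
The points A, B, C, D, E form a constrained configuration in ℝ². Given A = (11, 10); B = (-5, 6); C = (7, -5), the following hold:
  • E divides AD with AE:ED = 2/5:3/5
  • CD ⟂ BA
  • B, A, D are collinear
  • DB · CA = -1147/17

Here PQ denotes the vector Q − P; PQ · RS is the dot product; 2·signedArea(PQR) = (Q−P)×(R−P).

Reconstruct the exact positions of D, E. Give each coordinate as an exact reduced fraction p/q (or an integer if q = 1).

1. D_x = 63/17  [B, A, D are collinear ∩ CD ⟂ BA]
2. D_y = 139/17  [B, A, D are collinear ∩ CD ⟂ BA]
   → D = (63/17, 139/17)
3. E_x = 687/85  [E divides AD with AE:ED = 2/5:3/5]
4. E_y = 788/85  [E divides AD with AE:ED = 2/5:3/5]
   → E = (687/85, 788/85)

D = (63/17, 139/17)
E = (687/85, 788/85)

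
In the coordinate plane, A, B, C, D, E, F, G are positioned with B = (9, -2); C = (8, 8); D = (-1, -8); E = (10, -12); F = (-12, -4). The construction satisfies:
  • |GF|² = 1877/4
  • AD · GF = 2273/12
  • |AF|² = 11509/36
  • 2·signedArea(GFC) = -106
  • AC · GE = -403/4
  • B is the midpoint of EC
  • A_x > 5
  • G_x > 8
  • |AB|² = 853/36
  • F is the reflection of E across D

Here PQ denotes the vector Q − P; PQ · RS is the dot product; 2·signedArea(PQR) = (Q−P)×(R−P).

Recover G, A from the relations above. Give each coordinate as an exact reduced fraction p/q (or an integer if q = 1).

A = (31/6, 1)
G = (17/2, 3)

1. G_x = 17/2  [line -12·x + 20·y + 42 = 0 ∩ |GF|² = 1877/4]
2. G_y = 3  [line -12·x + 20·y + 42 = 0 ∩ |GF|² = 1877/4]
   → G = (17/2, 3)
3. A_x = 31/6  [AD · GF = 2273/12 ∩ AC · GE = -403/4]
4. A_y = 1  [AD · GF = 2273/12 ∩ AC · GE = -403/4]
   → A = (31/6, 1)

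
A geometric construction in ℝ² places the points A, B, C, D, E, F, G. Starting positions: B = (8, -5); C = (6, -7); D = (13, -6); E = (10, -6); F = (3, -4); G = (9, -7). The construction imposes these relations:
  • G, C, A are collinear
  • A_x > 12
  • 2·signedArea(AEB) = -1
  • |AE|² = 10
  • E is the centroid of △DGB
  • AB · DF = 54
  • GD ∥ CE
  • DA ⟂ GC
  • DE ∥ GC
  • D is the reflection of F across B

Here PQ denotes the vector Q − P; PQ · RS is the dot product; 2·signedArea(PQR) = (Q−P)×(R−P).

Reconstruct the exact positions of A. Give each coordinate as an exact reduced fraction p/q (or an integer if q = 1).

1. A_x = 13  [G, C, A are collinear ∩ DA ⟂ GC]
2. A_y = -7  [G, C, A are collinear ∩ DA ⟂ GC]
   → A = (13, -7)

A = (13, -7)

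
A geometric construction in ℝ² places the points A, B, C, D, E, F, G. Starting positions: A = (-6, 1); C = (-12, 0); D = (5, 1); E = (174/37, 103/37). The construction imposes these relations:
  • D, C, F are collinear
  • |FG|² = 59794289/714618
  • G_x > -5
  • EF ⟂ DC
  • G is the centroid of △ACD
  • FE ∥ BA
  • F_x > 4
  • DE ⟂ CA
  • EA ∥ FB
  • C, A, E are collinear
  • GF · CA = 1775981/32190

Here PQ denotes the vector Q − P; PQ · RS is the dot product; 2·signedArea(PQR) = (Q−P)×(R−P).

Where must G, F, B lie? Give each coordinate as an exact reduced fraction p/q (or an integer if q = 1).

B = (-63247/10730, -8531/10730)
F = (51593/10730, 10609/10730)
G = (-13/3, 2/3)

1. G_x = -13/3  [G is the centroid of △ACD]
2. G_y = 2/3  [G is the centroid of △ACD]
   → G = (-13/3, 2/3)
3. F_x = 51593/10730  [D, C, F are collinear ∩ EF ⟂ DC]
4. F_y = 10609/10730  [D, C, F are collinear ∩ EF ⟂ DC]
   → F = (51593/10730, 10609/10730)
5. B_x = -63247/10730  [FE ∥ BA ∩ EA ∥ FB]
6. B_y = -8531/10730  [FE ∥ BA ∩ EA ∥ FB]
   → B = (-63247/10730, -8531/10730)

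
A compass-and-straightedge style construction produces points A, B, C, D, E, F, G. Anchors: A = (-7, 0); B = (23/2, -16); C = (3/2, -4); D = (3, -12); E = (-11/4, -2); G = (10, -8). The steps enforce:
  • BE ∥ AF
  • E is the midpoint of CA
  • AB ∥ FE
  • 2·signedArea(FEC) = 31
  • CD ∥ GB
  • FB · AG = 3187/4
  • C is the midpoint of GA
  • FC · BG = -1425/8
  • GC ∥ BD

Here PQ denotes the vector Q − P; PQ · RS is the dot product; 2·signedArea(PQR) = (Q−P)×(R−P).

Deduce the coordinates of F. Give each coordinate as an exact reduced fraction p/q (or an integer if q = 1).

F = (-85/4, 14)

1. F_x = -85/4  [AB ∥ FE ∩ BE ∥ AF]
2. F_y = 14  [AB ∥ FE ∩ BE ∥ AF]
   → F = (-85/4, 14)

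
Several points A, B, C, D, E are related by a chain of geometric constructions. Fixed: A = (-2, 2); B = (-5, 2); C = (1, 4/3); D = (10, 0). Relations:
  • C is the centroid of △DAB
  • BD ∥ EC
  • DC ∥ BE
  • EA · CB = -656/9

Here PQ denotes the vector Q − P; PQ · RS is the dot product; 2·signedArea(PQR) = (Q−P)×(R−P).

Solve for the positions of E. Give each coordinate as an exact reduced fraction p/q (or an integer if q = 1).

1. E_x = -14  [BD ∥ EC ∩ DC ∥ BE]
2. E_y = 10/3  [BD ∥ EC ∩ DC ∥ BE]
   → E = (-14, 10/3)

E = (-14, 10/3)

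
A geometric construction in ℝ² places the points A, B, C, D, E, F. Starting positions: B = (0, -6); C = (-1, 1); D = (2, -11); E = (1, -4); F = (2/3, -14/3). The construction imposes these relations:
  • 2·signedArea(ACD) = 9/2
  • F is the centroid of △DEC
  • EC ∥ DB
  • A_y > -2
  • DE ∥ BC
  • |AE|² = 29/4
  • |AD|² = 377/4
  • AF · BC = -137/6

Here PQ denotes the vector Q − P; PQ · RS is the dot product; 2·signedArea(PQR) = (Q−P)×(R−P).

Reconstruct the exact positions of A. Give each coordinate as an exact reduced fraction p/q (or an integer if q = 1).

1. A_x = 0  [2·signedArea(ACD) = 9/2 ∩ AF · BC = -137/6]
2. A_y = -3/2  [2·signedArea(ACD) = 9/2 ∩ AF · BC = -137/6]
   → A = (0, -3/2)

A = (0, -3/2)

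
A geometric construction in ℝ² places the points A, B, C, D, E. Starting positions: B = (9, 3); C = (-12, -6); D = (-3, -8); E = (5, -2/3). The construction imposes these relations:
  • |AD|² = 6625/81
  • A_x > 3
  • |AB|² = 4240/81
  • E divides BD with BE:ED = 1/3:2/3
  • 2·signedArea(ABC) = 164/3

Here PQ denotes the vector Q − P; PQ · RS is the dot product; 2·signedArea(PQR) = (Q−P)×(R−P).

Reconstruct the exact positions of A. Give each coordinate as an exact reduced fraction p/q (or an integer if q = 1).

A = (11/3, -17/9)

1. A_x = 11/3  [line 9·x + -21·y + -218/3 = 0 ∩ |AD|² = 6625/81]
2. A_y = -17/9  [line 9·x + -21·y + -218/3 = 0 ∩ |AD|² = 6625/81]
   → A = (11/3, -17/9)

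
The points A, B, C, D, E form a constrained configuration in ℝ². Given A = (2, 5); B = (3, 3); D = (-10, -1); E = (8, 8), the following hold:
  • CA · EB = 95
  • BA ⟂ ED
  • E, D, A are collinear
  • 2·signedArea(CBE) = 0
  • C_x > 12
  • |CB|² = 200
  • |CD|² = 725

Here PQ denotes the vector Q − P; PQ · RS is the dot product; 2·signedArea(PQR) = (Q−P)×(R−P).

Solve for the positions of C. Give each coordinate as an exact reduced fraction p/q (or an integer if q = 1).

1. C_x = 13  [2·signedArea(CBE) = 0 ∩ CA · EB = 95]
2. C_y = 13  [2·signedArea(CBE) = 0 ∩ CA · EB = 95]
   → C = (13, 13)

C = (13, 13)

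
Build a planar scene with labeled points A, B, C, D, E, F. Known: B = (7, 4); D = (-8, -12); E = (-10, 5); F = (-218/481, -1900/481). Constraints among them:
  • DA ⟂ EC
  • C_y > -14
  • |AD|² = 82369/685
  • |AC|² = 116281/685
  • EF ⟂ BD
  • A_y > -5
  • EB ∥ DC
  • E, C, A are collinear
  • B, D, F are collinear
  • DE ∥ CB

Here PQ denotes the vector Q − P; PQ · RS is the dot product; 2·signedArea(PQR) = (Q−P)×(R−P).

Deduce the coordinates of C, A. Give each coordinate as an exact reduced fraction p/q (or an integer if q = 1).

1. C_x = 9  [DE ∥ CB ∩ EB ∥ DC]
2. C_y = -13  [DE ∥ CB ∩ EB ∥ DC]
   → C = (9, -13)
3. A_x = -314/685  [E, C, A are collinear ∩ DA ⟂ EC]
4. A_y = -2767/685  [E, C, A are collinear ∩ DA ⟂ EC]
   → A = (-314/685, -2767/685)

A = (-314/685, -2767/685)
C = (9, -13)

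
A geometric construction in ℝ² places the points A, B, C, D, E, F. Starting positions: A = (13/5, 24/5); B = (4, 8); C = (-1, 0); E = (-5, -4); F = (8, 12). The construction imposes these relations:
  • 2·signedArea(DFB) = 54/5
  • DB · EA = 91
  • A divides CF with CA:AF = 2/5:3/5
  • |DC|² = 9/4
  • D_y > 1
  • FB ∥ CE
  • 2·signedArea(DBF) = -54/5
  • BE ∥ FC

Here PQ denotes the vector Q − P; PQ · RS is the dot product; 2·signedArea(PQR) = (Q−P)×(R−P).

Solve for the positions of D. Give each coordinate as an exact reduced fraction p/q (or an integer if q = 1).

1. D_x = -1/10  [2·signedArea(DBF) = -54/5 ∩ DB · EA = 91]
2. D_y = 6/5  [2·signedArea(DBF) = -54/5 ∩ DB · EA = 91]
   → D = (-1/10, 6/5)

D = (-1/10, 6/5)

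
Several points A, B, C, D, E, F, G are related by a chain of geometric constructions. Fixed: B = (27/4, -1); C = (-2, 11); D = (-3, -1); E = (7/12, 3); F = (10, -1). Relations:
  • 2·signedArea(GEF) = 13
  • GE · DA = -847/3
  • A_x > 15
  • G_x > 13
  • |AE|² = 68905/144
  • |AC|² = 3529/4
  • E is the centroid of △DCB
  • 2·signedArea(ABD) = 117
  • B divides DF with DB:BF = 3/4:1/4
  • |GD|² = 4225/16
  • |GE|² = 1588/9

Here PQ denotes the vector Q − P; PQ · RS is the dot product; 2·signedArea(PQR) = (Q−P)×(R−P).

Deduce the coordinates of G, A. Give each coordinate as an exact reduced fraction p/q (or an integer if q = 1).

1. G_x = 53/4  [line 4·x + 113/12·y + -523/12 = 0 ∩ |GD|² = 4225/16]
2. G_y = -1  [line 4·x + 113/12·y + -523/12 = 0 ∩ |GD|² = 4225/16]
   → G = (53/4, -1)
3. A_x = 31/2  [2·signedArea(ABD) = 117 ∩ GE · DA = -847/3]
4. A_y = -13  [2·signedArea(ABD) = 117 ∩ GE · DA = -847/3]
   → A = (31/2, -13)

A = (31/2, -13)
G = (53/4, -1)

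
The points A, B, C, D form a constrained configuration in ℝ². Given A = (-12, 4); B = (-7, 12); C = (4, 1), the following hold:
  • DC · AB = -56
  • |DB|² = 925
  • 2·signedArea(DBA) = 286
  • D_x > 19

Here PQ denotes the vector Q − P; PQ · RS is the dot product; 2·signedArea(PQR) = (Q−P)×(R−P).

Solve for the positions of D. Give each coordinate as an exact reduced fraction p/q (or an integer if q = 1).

D = (20, -2)

1. D_x = 20  [DC · AB = -56 ∩ 2·signedArea(DBA) = 286]
2. D_y = -2  [DC · AB = -56 ∩ 2·signedArea(DBA) = 286]
   → D = (20, -2)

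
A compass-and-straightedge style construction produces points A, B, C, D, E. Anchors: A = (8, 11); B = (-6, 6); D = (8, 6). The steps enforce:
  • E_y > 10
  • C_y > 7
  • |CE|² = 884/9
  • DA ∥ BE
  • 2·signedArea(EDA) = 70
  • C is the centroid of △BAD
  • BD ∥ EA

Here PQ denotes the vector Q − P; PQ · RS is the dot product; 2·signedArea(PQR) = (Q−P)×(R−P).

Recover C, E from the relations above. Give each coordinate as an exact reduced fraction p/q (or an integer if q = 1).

1. C_x = 10/3  [C is the centroid of △BAD]
2. C_y = 23/3  [C is the centroid of △BAD]
   → C = (10/3, 23/3)
3. E_x = -6  [BD ∥ EA ∩ DA ∥ BE]
4. E_y = 11  [BD ∥ EA ∩ DA ∥ BE]
   → E = (-6, 11)

C = (10/3, 23/3)
E = (-6, 11)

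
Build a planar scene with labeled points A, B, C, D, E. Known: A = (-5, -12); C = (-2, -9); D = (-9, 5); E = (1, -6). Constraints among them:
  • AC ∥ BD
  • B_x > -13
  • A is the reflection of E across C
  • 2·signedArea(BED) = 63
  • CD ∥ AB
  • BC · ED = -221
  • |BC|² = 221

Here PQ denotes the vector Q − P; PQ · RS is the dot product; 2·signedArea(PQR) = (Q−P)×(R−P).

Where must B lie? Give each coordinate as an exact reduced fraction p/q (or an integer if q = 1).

B = (-12, 2)

1. B_x = -12  [AC ∥ BD ∩ CD ∥ AB]
2. B_y = 2  [AC ∥ BD ∩ CD ∥ AB]
   → B = (-12, 2)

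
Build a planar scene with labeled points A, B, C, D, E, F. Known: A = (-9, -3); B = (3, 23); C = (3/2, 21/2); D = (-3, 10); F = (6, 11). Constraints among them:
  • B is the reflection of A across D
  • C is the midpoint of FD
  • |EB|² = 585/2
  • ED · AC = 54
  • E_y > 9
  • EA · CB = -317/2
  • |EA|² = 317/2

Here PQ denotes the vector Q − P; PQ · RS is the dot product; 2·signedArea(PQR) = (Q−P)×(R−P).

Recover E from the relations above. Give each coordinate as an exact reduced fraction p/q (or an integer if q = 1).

1. E_x = -15/2  [EA · CB = -317/2 ∩ ED · AC = 54]
2. E_y = 19/2  [EA · CB = -317/2 ∩ ED · AC = 54]
   → E = (-15/2, 19/2)

E = (-15/2, 19/2)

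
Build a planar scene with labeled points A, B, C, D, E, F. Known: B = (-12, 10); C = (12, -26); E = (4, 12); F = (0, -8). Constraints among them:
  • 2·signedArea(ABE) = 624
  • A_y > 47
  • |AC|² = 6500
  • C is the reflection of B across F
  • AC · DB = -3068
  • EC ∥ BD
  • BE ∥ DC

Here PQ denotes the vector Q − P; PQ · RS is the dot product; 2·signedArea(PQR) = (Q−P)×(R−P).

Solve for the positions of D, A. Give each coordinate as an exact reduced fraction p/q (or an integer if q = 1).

1. D_x = -4  [BE ∥ DC ∩ EC ∥ BD]
2. D_y = -28  [BE ∥ DC ∩ EC ∥ BD]
   → D = (-4, -28)
3. A_x = -20  [2·signedArea(ABE) = 624 ∩ AC · DB = -3068]
4. A_y = 48  [2·signedArea(ABE) = 624 ∩ AC · DB = -3068]
   → A = (-20, 48)

A = (-20, 48)
D = (-4, -28)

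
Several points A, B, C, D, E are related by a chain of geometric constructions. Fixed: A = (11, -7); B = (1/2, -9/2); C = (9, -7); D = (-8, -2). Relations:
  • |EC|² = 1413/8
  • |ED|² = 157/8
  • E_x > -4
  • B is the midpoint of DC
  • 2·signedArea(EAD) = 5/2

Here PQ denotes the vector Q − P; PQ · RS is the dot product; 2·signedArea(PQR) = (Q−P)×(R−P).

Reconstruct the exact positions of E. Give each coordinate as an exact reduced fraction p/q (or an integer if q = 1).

E = (-15/4, -13/4)

1. E_x = -15/4  [line -5·x + -19·y + -161/2 = 0 ∩ |ED|² = 157/8]
2. E_y = -13/4  [line -5·x + -19·y + -161/2 = 0 ∩ |ED|² = 157/8]
   → E = (-15/4, -13/4)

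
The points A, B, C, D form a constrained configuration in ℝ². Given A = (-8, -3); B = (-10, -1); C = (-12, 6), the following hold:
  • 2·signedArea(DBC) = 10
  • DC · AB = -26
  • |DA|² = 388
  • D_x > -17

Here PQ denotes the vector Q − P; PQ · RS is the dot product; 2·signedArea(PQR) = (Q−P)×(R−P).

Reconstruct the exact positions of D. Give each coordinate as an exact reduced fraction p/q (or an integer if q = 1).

1. D_x = -16  [2·signedArea(DBC) = 10 ∩ DC · AB = -26]
2. D_y = 15  [2·signedArea(DBC) = 10 ∩ DC · AB = -26]
   → D = (-16, 15)

D = (-16, 15)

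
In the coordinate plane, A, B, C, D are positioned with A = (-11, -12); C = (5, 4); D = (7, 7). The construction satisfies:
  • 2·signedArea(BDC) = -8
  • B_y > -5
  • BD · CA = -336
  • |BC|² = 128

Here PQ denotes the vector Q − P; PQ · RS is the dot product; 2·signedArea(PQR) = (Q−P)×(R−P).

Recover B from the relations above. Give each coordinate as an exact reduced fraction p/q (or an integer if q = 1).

B = (-3, -4)

1. B_x = -3  [BD · CA = -336 ∩ 2·signedArea(BDC) = -8]
2. B_y = -4  [BD · CA = -336 ∩ 2·signedArea(BDC) = -8]
   → B = (-3, -4)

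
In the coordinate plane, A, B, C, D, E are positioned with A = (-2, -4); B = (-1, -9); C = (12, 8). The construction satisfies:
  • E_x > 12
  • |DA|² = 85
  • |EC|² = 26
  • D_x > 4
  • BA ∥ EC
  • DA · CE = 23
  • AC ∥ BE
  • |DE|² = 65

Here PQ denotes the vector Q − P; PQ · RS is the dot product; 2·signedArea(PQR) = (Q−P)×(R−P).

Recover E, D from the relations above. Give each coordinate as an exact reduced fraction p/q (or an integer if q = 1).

D = (5, 2)
E = (13, 3)

1. E_x = 13  [BA ∥ EC ∩ AC ∥ BE]
2. E_y = 3  [BA ∥ EC ∩ AC ∥ BE]
   → E = (13, 3)
3. D_x = 5  [line -1·x + 5·y + -5 = 0 ∩ |DA|² = 85]
4. D_y = 2  [line -1·x + 5·y + -5 = 0 ∩ |DA|² = 85]
   → D = (5, 2)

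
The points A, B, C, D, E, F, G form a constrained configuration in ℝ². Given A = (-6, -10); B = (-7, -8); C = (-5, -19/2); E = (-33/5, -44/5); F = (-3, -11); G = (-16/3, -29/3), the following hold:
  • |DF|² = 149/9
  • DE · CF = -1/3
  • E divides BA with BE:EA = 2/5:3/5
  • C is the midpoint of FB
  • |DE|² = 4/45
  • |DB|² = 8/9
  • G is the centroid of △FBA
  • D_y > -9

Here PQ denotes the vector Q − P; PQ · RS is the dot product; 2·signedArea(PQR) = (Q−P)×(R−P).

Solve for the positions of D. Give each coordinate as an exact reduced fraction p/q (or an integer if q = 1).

D = (-19/3, -26/3)

1. D_x = -19/3  [line -2·x + 3/2·y + 1/3 = 0 ∩ |DE|² = 4/45]
2. D_y = -26/3  [line -2·x + 3/2·y + 1/3 = 0 ∩ |DE|² = 4/45]
   → D = (-19/3, -26/3)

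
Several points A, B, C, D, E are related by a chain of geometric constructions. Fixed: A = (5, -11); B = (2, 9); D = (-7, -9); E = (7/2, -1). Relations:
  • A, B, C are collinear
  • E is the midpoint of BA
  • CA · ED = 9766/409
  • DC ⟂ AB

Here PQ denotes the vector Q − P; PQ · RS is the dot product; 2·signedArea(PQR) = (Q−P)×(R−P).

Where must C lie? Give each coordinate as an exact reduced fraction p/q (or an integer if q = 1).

C = (1817/409, -2979/409)

1. C_x = 1817/409  [A, B, C are collinear ∩ DC ⟂ AB]
2. C_y = -2979/409  [A, B, C are collinear ∩ DC ⟂ AB]
   → C = (1817/409, -2979/409)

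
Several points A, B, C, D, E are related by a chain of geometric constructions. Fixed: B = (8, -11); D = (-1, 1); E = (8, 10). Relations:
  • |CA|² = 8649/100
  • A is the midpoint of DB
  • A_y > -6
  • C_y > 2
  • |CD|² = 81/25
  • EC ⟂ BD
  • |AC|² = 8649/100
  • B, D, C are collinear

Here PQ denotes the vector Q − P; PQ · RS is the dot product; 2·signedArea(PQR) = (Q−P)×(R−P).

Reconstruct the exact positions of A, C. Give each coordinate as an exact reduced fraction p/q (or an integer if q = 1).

1. A_x = 7/2  [A is the midpoint of DB]
2. A_y = -5  [A is the midpoint of DB]
   → A = (7/2, -5)
3. C_x = -52/25  [B, D, C are collinear ∩ EC ⟂ BD]
4. C_y = 61/25  [B, D, C are collinear ∩ EC ⟂ BD]
   → C = (-52/25, 61/25)

A = (7/2, -5)
C = (-52/25, 61/25)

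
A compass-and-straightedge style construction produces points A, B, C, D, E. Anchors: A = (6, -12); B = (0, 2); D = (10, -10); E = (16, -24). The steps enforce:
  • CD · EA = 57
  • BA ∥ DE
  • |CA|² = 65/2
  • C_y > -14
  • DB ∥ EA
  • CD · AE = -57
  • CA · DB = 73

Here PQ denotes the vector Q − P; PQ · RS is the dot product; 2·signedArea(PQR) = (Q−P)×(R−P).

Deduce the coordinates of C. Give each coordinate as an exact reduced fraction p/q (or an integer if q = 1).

1. C_x = 23/2  [line -10·x + 12·y + 277 = 0 ∩ |CA|² = 65/2]
2. C_y = -27/2  [line -10·x + 12·y + 277 = 0 ∩ |CA|² = 65/2]
   → C = (23/2, -27/2)

C = (23/2, -27/2)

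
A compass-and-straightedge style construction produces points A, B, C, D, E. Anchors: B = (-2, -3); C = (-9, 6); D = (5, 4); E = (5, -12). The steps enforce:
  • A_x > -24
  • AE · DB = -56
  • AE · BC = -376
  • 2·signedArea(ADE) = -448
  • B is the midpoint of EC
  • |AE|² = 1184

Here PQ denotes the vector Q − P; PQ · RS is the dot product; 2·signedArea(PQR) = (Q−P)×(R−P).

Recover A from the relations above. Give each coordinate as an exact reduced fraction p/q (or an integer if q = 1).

A = (-23, 8)

1. A_x = -23  [AE · DB = -56 ∩ AE · BC = -376]
2. A_y = 8  [AE · DB = -56 ∩ AE · BC = -376]
   → A = (-23, 8)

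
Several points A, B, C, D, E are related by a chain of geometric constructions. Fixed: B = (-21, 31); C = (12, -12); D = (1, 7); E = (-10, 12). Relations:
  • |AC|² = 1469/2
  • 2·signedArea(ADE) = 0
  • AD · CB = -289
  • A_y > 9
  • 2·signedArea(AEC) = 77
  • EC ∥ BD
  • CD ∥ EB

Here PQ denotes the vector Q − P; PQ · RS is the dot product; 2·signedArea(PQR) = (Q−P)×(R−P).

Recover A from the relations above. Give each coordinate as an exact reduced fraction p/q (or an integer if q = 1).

A = (-9/2, 19/2)

1. A_x = -9/2  [2·signedArea(ADE) = 0 ∩ 2·signedArea(AEC) = 77]
2. A_y = 19/2  [2·signedArea(ADE) = 0 ∩ 2·signedArea(AEC) = 77]
   → A = (-9/2, 19/2)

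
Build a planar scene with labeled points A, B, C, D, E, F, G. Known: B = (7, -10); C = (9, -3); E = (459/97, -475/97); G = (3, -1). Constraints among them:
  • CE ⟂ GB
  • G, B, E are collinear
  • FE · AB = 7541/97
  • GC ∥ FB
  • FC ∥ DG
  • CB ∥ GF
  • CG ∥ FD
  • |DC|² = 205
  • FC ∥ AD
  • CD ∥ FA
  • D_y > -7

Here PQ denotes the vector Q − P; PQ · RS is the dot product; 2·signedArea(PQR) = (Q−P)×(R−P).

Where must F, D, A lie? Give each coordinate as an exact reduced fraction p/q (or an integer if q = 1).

A = (-13, -11)
D = (-5, -6)
F = (1, -8)

1. F_x = 1  [GC ∥ FB ∩ CB ∥ GF]
2. F_y = -8  [GC ∥ FB ∩ CB ∥ GF]
   → F = (1, -8)
3. D_x = -5  [FC ∥ DG ∩ CG ∥ FD]
4. D_y = -6  [FC ∥ DG ∩ CG ∥ FD]
   → D = (-5, -6)
5. A_x = -13  [FC ∥ AD ∩ CD ∥ FA]
6. A_y = -11  [FC ∥ AD ∩ CD ∥ FA]
   → A = (-13, -11)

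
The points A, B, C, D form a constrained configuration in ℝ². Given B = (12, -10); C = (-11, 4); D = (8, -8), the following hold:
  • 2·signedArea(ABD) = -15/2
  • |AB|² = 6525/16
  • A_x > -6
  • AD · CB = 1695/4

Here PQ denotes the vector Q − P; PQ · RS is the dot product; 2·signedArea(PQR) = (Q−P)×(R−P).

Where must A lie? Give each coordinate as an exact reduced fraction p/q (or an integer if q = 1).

1. A_x = -21/4  [2·signedArea(ABD) = -15/2 ∩ AD · CB = 1695/4]
2. A_y = 1/2  [2·signedArea(ABD) = -15/2 ∩ AD · CB = 1695/4]
   → A = (-21/4, 1/2)

A = (-21/4, 1/2)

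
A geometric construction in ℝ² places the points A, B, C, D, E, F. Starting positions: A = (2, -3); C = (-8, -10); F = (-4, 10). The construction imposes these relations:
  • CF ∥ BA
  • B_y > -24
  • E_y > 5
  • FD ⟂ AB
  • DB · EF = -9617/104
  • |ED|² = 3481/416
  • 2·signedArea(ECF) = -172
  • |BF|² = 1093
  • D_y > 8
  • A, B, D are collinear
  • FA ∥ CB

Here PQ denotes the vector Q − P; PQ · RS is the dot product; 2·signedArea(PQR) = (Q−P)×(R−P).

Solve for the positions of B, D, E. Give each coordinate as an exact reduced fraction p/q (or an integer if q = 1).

1. B_x = -2  [CF ∥ BA ∩ FA ∥ CB]
2. B_y = -23  [CF ∥ BA ∩ FA ∥ CB]
   → B = (-2, -23)
3. D_x = 111/26  [A, B, D are collinear ∩ FD ⟂ AB]
4. D_y = 217/26  [A, B, D are collinear ∩ FD ⟂ AB]
   → D = (111/26, 217/26)
5. E_x = 385/104  [2·signedArea(ECF) = -172 ∩ DB · EF = -9617/104]
6. E_y = 573/104  [2·signedArea(ECF) = -172 ∩ DB · EF = -9617/104]
   → E = (385/104, 573/104)

B = (-2, -23)
D = (111/26, 217/26)
E = (385/104, 573/104)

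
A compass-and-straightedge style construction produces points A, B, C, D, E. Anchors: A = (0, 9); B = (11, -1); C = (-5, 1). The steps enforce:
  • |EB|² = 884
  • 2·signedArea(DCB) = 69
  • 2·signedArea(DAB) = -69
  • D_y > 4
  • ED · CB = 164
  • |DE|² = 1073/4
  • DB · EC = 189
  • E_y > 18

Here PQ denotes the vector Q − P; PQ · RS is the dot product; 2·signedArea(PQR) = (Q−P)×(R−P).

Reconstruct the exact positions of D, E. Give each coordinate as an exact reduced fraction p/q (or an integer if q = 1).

D = (-5/2, 5)
E = (-11, 19)

1. D_x = -5/2  [2·signedArea(DAB) = -69 ∩ 2·signedArea(DCB) = 69]
2. D_y = 5  [2·signedArea(DAB) = -69 ∩ 2·signedArea(DCB) = 69]
   → D = (-5/2, 5)
3. E_x = -11  [ED · CB = 164 ∩ DB · EC = 189]
4. E_y = 19  [ED · CB = 164 ∩ DB · EC = 189]
   → E = (-11, 19)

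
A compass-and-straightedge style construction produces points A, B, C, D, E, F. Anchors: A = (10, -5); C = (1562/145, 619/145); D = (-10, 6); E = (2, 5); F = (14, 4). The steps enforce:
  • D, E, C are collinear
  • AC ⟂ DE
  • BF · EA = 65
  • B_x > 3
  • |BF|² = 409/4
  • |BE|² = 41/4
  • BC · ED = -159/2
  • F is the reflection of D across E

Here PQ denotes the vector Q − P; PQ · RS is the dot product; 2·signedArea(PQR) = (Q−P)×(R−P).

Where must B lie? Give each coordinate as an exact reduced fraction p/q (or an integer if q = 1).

1. B_x = 4  [BF · EA = 65 ∩ BC · ED = -159/2]
2. B_y = 5/2  [BF · EA = 65 ∩ BC · ED = -159/2]
   → B = (4, 5/2)

B = (4, 5/2)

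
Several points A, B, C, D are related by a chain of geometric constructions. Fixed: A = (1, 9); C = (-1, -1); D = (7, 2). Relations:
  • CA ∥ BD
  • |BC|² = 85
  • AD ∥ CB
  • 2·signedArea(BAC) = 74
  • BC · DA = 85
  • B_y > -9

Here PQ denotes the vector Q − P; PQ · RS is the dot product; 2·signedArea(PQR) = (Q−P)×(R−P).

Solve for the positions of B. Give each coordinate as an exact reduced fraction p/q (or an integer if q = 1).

B = (5, -8)

1. B_x = 5  [CA ∥ BD ∩ AD ∥ CB]
2. B_y = -8  [CA ∥ BD ∩ AD ∥ CB]
   → B = (5, -8)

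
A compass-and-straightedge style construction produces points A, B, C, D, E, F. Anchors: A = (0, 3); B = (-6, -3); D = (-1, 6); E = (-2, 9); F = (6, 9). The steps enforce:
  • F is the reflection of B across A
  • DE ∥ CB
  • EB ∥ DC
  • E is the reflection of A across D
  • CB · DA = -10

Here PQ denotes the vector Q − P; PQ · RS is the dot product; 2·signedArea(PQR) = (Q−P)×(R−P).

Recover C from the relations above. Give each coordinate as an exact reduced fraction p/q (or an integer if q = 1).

C = (-5, -6)

1. C_x = -5  [DE ∥ CB ∩ EB ∥ DC]
2. C_y = -6  [DE ∥ CB ∩ EB ∥ DC]
   → C = (-5, -6)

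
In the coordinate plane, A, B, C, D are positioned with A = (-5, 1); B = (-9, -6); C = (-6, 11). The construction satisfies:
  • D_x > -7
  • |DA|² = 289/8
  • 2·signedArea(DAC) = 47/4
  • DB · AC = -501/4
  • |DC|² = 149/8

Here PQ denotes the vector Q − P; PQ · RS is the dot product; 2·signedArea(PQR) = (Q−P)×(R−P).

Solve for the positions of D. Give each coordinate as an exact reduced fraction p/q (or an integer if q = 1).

D = (-27/4, 27/4)

1. D_x = -27/4  [DB · AC = -501/4 ∩ 2·signedArea(DAC) = 47/4]
2. D_y = 27/4  [DB · AC = -501/4 ∩ 2·signedArea(DAC) = 47/4]
   → D = (-27/4, 27/4)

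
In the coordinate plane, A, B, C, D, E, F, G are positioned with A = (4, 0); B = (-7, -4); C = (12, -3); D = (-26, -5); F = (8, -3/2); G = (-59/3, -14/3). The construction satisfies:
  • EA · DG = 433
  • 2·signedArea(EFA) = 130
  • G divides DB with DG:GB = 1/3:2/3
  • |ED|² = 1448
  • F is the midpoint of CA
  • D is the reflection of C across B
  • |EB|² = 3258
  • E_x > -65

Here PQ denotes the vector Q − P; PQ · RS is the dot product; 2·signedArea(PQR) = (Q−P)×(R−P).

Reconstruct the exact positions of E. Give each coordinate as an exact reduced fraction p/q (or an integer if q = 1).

E = (-64, -7)

1. E_x = -64  [2·signedArea(EFA) = 130 ∩ EA · DG = 433]
2. E_y = -7  [2·signedArea(EFA) = 130 ∩ EA · DG = 433]
   → E = (-64, -7)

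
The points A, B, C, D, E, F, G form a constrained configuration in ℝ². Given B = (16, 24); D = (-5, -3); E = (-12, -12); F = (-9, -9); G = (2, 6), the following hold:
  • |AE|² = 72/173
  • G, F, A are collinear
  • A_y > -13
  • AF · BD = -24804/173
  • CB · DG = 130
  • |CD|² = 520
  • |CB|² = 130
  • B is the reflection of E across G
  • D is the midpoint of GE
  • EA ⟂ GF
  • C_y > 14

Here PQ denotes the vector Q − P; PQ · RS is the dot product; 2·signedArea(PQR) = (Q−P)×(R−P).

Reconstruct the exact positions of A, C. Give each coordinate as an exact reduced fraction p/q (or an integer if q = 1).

1. A_x = -1986/173  [G, F, A are collinear ∩ EA ⟂ GF]
2. A_y = -2142/173  [G, F, A are collinear ∩ EA ⟂ GF]
   → A = (-1986/173, -2142/173)
3. C_x = 9  [line -7·x + -9·y + 198 = 0 ∩ |CB|² = 130]
4. C_y = 15  [line -7·x + -9·y + 198 = 0 ∩ |CB|² = 130]
   → C = (9, 15)

A = (-1986/173, -2142/173)
C = (9, 15)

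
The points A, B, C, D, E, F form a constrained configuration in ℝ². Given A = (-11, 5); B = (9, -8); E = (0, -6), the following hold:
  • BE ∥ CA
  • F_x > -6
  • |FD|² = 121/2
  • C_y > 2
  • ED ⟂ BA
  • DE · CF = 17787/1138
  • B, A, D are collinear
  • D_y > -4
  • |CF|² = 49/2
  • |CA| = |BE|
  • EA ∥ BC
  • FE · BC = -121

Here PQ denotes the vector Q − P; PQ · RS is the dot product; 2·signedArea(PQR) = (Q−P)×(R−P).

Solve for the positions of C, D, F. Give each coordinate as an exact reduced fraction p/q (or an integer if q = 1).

1. C_x = -2  [BE ∥ CA ∩ EA ∥ BC]
2. C_y = 3  [BE ∥ CA ∩ EA ∥ BC]
   → C = (-2, 3)
3. D_x = 1001/569  [B, A, D are collinear ∩ ED ⟂ BA]
4. D_y = -1874/569  [B, A, D are collinear ∩ ED ⟂ BA]
   → D = (1001/569, -1874/569)
5. F_x = -11/2  [FE · BC = -121 ∩ DE · CF = 17787/1138]
6. F_y = -1/2  [FE · BC = -121 ∩ DE · CF = 17787/1138]
   → F = (-11/2, -1/2)

C = (-2, 3)
D = (1001/569, -1874/569)
F = (-11/2, -1/2)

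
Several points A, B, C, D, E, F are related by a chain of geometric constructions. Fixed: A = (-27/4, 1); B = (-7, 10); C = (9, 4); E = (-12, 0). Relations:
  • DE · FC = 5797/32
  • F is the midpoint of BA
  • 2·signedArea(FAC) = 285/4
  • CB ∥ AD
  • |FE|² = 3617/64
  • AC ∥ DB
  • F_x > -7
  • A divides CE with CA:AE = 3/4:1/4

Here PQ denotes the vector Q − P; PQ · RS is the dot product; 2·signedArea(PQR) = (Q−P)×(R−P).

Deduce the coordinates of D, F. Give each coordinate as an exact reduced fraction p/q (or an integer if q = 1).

1. D_x = -91/4  [AC ∥ DB ∩ CB ∥ AD]
2. D_y = 7  [AC ∥ DB ∩ CB ∥ AD]
   → D = (-91/4, 7)
3. F_x = -55/8  [F is the midpoint of BA]
4. F_y = 11/2  [F is the midpoint of BA]
   → F = (-55/8, 11/2)

D = (-91/4, 7)
F = (-55/8, 11/2)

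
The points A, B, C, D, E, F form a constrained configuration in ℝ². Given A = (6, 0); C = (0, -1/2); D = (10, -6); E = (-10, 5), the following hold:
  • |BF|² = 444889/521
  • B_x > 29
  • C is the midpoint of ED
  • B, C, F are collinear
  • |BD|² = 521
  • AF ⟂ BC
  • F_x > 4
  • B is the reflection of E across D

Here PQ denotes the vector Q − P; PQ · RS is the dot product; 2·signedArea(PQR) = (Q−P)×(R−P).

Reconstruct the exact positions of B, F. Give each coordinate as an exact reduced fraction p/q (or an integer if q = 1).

1. B_x = 30  [B is the reflection of E across D]
2. B_y = -17  [B is the reflection of E across D]
   → B = (30, -17)
3. F_x = 2290/521  [B, C, F are collinear ∩ AF ⟂ BC]
4. F_y = -1520/521  [B, C, F are collinear ∩ AF ⟂ BC]
   → F = (2290/521, -1520/521)

B = (30, -17)
F = (2290/521, -1520/521)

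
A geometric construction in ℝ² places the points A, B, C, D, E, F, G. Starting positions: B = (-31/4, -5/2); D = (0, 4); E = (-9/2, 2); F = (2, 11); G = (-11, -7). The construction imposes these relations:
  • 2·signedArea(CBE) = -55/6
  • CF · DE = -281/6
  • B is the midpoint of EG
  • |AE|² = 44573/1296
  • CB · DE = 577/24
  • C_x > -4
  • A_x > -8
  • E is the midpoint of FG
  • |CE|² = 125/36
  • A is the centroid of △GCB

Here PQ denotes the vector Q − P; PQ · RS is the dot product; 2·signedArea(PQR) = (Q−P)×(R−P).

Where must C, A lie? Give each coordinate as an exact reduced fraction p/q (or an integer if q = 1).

A = (-269/36, -55/18)
C = (-11/3, 1/3)

1. C_x = -11/3  [CB · DE = 577/24 ∩ 2·signedArea(CBE) = -55/6]
2. C_y = 1/3  [CB · DE = 577/24 ∩ 2·signedArea(CBE) = -55/6]
   → C = (-11/3, 1/3)
3. A_x = -269/36  [A is the centroid of △GCB]
4. A_y = -55/18  [A is the centroid of △GCB]
   → A = (-269/36, -55/18)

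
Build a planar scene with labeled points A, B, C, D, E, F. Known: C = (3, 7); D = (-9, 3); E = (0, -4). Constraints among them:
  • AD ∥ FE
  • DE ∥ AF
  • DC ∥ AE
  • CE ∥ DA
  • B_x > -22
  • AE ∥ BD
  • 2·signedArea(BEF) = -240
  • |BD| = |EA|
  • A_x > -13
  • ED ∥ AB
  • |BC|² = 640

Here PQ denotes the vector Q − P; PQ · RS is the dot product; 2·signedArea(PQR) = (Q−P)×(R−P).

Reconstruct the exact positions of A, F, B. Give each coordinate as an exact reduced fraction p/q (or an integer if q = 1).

1. A_x = -12  [DC ∥ AE ∩ CE ∥ DA]
2. A_y = -8  [DC ∥ AE ∩ CE ∥ DA]
   → A = (-12, -8)
3. F_x = -3  [AD ∥ FE ∩ DE ∥ AF]
4. F_y = -15  [AD ∥ FE ∩ DE ∥ AF]
   → F = (-3, -15)
5. B_x = -21  [AE ∥ BD ∩ ED ∥ AB]
6. B_y = -1  [AE ∥ BD ∩ ED ∥ AB]
   → B = (-21, -1)

A = (-12, -8)
B = (-21, -1)
F = (-3, -15)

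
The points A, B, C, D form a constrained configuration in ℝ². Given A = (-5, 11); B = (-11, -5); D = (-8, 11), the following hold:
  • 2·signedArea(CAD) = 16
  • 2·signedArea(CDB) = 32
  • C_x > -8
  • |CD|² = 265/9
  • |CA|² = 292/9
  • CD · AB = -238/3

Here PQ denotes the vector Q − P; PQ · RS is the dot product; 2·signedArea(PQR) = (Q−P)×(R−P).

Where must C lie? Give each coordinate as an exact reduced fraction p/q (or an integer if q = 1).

C = (-7, 17/3)

1. C_x = -7  [2·signedArea(CAD) = 16 ∩ 2·signedArea(CDB) = 32]
2. C_y = 17/3  [2·signedArea(CAD) = 16 ∩ 2·signedArea(CDB) = 32]
   → C = (-7, 17/3)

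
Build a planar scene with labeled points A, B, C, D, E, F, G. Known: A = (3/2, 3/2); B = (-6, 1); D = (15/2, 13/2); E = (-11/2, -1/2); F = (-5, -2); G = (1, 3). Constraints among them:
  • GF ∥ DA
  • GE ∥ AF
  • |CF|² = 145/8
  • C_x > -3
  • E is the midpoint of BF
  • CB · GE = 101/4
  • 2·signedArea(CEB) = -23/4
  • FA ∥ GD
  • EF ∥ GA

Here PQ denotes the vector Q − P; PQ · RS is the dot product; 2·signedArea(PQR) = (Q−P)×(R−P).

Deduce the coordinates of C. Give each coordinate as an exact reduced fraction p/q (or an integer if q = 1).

C = (-9/4, 5/4)

1. C_x = -9/4  [CB · GE = 101/4 ∩ 2·signedArea(CEB) = -23/4]
2. C_y = 5/4  [CB · GE = 101/4 ∩ 2·signedArea(CEB) = -23/4]
   → C = (-9/4, 5/4)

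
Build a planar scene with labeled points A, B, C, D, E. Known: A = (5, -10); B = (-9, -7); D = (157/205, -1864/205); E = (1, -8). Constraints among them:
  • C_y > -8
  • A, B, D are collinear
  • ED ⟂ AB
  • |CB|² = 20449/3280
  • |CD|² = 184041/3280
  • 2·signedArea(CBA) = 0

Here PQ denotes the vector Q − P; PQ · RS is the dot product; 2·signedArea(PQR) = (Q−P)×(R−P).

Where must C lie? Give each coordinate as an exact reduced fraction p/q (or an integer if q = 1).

C = (-2689/410, -6169/820)

1. C_x = -2689/410  [line 3·x + 14·y + 125 = 0 ∩ |CD|² = 184041/3280]
2. C_y = -6169/820  [line 3·x + 14·y + 125 = 0 ∩ |CD|² = 184041/3280]
   → C = (-2689/410, -6169/820)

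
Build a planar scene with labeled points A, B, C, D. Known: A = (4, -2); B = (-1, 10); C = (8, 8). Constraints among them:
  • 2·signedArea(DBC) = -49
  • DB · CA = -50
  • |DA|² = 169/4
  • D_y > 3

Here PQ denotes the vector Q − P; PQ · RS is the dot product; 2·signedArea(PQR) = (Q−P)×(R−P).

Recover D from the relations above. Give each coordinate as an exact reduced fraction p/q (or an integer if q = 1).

D = (3/2, 4)

1. D_x = 3/2  [2·signedArea(DBC) = -49 ∩ DB · CA = -50]
2. D_y = 4  [2·signedArea(DBC) = -49 ∩ DB · CA = -50]
   → D = (3/2, 4)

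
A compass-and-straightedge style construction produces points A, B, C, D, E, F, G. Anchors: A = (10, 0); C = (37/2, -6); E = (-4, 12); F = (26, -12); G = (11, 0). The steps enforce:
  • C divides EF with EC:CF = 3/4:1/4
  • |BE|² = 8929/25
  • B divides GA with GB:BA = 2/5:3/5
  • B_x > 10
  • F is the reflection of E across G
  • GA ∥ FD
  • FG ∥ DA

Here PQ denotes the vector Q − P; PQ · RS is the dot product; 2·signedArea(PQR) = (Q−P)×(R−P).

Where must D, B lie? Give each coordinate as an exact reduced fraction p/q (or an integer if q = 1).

1. D_x = 25  [FG ∥ DA ∩ GA ∥ FD]
2. D_y = -12  [FG ∥ DA ∩ GA ∥ FD]
   → D = (25, -12)
3. B_x = 53/5  [B divides GA with GB:BA = 2/5:3/5]
4. B_y = 0  [B divides GA with GB:BA = 2/5:3/5]
   → B = (53/5, 0)

B = (53/5, 0)
D = (25, -12)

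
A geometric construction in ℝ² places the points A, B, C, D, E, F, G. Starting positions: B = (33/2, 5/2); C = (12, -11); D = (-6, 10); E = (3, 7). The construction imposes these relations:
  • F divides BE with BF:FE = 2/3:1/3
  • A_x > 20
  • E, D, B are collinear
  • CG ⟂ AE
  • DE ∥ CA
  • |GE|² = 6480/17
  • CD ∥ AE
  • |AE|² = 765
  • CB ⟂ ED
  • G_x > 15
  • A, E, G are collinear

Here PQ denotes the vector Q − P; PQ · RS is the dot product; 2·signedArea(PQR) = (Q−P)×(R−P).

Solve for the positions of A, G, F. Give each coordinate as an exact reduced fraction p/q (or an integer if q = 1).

1. A_x = 21  [CD ∥ AE ∩ DE ∥ CA]
2. A_y = -14  [CD ∥ AE ∩ DE ∥ CA]
   → A = (21, -14)
3. G_x = 267/17  [A, E, G are collinear ∩ CG ⟂ AE]
4. G_y = -133/17  [A, E, G are collinear ∩ CG ⟂ AE]
   → G = (267/17, -133/17)
5. F_x = 15/2  [F divides BE with BF:FE = 2/3:1/3]
6. F_y = 11/2  [F divides BE with BF:FE = 2/3:1/3]
   → F = (15/2, 11/2)

A = (21, -14)
F = (15/2, 11/2)
G = (267/17, -133/17)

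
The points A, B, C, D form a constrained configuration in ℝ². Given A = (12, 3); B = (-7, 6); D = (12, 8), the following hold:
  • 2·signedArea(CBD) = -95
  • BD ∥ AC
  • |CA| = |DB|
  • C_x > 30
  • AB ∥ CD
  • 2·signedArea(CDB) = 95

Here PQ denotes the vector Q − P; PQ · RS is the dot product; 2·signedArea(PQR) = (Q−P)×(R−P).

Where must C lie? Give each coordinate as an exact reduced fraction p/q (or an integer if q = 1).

C = (31, 5)

1. C_x = 31  [AB ∥ CD ∩ BD ∥ AC]
2. C_y = 5  [AB ∥ CD ∩ BD ∥ AC]
   → C = (31, 5)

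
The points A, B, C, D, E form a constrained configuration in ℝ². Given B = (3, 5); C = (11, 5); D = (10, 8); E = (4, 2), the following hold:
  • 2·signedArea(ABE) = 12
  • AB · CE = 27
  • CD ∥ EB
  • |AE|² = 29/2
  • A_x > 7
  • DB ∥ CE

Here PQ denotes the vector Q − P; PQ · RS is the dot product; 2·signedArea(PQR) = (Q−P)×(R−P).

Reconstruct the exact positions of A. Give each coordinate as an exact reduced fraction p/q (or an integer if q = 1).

1. A_x = 15/2  [AB · CE = 27 ∩ 2·signedArea(ABE) = 12]
2. A_y = 7/2  [AB · CE = 27 ∩ 2·signedArea(ABE) = 12]
   → A = (15/2, 7/2)

A = (15/2, 7/2)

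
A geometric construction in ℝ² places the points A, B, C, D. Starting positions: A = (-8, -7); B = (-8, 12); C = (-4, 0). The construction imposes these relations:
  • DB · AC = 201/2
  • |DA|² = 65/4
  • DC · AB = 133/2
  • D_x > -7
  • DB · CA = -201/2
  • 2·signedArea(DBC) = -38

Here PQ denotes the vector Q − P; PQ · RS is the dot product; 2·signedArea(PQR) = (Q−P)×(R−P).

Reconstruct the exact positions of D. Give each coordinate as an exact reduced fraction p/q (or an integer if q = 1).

1. D_x = -6  [DB · CA = -201/2 ∩ DC · AB = 133/2]
2. D_y = -7/2  [DB · CA = -201/2 ∩ DC · AB = 133/2]
   → D = (-6, -7/2)

D = (-6, -7/2)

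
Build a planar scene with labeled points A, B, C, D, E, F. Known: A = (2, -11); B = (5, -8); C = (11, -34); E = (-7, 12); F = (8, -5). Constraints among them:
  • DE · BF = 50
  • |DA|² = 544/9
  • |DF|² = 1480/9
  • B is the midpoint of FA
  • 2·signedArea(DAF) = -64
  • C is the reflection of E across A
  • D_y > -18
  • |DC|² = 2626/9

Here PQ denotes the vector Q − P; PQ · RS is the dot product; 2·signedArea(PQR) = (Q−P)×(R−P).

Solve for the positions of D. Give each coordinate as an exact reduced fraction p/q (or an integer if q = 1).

D = (6, -53/3)

1. D_x = 6  [2·signedArea(DAF) = -64 ∩ DE · BF = 50]
2. D_y = -53/3  [2·signedArea(DAF) = -64 ∩ DE · BF = 50]
   → D = (6, -53/3)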